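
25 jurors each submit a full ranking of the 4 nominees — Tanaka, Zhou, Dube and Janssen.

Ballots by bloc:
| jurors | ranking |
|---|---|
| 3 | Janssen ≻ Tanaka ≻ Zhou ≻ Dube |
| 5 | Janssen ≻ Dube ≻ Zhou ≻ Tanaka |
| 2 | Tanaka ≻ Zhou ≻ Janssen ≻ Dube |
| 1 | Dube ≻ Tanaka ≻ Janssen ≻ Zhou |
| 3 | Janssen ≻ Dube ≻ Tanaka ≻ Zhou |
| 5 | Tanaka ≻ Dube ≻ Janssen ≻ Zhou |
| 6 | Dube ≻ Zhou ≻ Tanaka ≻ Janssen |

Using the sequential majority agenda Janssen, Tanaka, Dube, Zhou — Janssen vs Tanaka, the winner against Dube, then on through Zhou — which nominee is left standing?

Round 1: Janssen vs Tanaka — 11–14, Tanaka advances.
Round 2: Tanaka vs Dube — 10–15, Dube advances.
Round 3: Dube vs Zhou — 20–5, Dube advances.
The agenda winner is Dube.

Dube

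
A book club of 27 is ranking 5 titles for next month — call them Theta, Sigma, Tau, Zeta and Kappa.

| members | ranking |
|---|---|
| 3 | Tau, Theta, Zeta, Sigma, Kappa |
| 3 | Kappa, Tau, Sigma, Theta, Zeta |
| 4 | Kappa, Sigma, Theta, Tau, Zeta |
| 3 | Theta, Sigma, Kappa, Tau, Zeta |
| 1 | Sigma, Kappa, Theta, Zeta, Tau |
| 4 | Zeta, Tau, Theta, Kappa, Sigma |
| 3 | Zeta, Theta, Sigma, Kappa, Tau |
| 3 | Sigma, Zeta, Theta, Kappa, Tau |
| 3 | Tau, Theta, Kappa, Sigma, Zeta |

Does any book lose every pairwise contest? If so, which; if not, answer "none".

Zeta

Pairwise majorities:
Theta vs Sigma: 3+3+4+3+3 = 16 for Theta, 11 for Sigma — Theta by 16–11.
Theta vs Tau: Theta wins 14–13.
Theta vs Zeta: Theta, 17–10.
Theta vs Kappa: 3+3+4+3+3+3 = 19 for Theta, 8 for Kappa — Theta by 19–8.
Sigma–Tau: Sigma 14–13.
Sigma vs Zeta: Sigma is ranked higher on 3+4+3+1+3+3 = 17 ballots, Zeta on 10. Sigma wins 17–10.
Sigma vs Kappa: 3+3+1+3+3 = 13 for Sigma, 14 for Kappa — Kappa by 14–13.
Tau–Zeta: Tau 16–11.
Tau vs Kappa: Kappa, 17–10.
Zeta vs Kappa: Zeta preferred on 3+4+3+3 = 13 ballots; Kappa wins 14–13.
Only Zeta has no wins; Zeta is the Condorcet loser.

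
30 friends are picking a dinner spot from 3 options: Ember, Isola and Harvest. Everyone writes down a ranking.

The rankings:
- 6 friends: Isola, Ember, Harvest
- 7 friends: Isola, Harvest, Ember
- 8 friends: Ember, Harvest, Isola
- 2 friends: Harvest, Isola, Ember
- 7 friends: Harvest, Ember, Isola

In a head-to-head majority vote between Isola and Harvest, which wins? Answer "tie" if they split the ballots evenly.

Harvest

Ballots ranking Isola above Harvest: 6 + 7 = 13.
Ballots ranking Harvest above Isola: 30 − 13 = 17.
Harvest wins the head-to-head 17–13.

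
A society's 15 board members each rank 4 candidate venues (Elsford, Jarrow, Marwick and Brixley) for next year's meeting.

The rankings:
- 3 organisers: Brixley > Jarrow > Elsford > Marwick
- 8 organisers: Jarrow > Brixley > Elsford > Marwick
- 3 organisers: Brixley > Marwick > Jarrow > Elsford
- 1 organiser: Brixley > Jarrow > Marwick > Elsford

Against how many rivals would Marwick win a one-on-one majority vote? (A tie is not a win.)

0

Marwick against each rival (15 organisers):
Marwick vs Elsford: Elsford wins 11–4.
Marwick vs Jarrow: 3 to 12, Jarrow.
Marwick vs Brixley: Brixley wins 15–0.
Marwick beats no one; loses to Elsford, Jarrow, Brixley — 0 pairwise wins.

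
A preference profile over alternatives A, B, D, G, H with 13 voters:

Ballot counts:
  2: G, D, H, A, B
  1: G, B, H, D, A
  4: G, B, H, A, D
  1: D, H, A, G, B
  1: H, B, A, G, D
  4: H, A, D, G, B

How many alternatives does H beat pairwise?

H against each rival (13 voters):
H vs A: H wins 13–0.
H vs B: H, 8–5.
H vs D: H, 10–3.
H–G: G 7–6.
H beats A, B, D; loses to G — 3 pairwise wins.

3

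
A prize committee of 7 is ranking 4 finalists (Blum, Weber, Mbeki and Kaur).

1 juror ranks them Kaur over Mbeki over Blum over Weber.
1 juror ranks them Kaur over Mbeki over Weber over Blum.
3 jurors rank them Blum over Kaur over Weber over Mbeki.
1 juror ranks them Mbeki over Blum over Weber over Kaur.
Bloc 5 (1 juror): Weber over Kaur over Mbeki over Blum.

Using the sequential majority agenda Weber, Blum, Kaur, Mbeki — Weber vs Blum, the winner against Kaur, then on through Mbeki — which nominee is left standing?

Mbeki

Round 1: Weber vs Blum — 2–5, Blum advances.
Round 2: Blum vs Kaur — 4–3, Blum advances.
Round 3: Blum vs Mbeki — 3–4, Mbeki advances.
Mbeki survives the agenda.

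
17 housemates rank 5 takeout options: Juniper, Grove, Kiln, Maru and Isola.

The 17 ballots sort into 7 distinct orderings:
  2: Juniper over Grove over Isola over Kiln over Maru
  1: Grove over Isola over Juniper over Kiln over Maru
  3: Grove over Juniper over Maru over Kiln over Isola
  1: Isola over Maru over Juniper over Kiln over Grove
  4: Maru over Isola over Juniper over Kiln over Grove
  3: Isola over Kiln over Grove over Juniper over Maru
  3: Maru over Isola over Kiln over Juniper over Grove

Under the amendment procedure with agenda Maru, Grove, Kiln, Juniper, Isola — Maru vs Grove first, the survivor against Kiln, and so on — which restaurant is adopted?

Isola

Round 1: Maru vs Grove — 8–9, Grove advances.
Round 2: Grove vs Kiln — 6–11, Kiln advances.
Round 3: Kiln vs Juniper — 6–11, Juniper advances.
Round 4: Juniper vs Isola — 5–12, Isola advances.
The agenda winner is Isola.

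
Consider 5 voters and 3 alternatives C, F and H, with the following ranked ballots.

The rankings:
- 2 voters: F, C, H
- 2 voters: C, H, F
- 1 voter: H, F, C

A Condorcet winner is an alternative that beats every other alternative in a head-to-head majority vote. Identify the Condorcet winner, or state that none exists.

Check each pair by majority over 5 ballots:
C–F: F 3–2.
C vs H: C, 4–1.
F vs H: H wins 3–2.
No alternative is unbeaten: C loses to F; F loses to H; H loses to C. In particular C beats H beats F beats C is a majority cycle — no Condorcet winner exists.

none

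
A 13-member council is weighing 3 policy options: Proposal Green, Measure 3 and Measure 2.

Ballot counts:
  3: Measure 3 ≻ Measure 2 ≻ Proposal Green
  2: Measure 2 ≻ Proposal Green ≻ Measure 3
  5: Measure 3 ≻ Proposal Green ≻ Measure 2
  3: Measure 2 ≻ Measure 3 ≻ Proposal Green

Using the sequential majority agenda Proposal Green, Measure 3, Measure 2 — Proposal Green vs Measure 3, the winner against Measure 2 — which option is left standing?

Round 1: Proposal Green vs Measure 3 — 2–11, Measure 3 advances.
Round 2: Measure 3 vs Measure 2 — 8–5, Measure 3 advances.
Measure 3 survives the agenda.

Measure 3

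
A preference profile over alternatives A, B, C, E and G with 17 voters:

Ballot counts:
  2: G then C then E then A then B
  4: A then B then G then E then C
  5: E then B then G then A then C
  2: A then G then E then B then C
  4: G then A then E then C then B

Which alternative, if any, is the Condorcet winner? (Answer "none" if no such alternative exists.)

none

Pairwise majorities:
A vs B: 2+4+2+4 = 12 for A, 5 for B — A by 12–5.
A vs C: A, 15–2.
A vs E: A, 10–7.
A vs G: G wins 11–6.
B–C: B 11–6.
B vs E: B preferred on 4 ballots; E wins 13–4.
B vs G: B wins 9–8.
C vs E: E wins 15–2.
C vs G: G wins 17–0.
E vs G: 5 for E, 12 for G — G by 12–5.
Each alternative drops at least one matchup (A loses to G; B loses to A; C loses to A; E loses to A; G loses to B); the cycle A → B → G → A rules out a Condorcet winner.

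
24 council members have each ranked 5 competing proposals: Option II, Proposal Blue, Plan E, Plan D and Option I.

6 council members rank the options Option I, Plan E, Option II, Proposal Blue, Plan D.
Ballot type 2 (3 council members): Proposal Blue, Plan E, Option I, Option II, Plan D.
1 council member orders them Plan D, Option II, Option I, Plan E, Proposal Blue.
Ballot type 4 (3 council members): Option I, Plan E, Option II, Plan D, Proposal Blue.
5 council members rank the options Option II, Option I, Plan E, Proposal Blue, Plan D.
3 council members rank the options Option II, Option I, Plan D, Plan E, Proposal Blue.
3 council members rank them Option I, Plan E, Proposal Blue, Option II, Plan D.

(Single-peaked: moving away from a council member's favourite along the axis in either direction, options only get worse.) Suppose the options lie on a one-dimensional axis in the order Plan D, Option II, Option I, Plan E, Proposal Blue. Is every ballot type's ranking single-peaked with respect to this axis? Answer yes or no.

yes

Axis positions: Plan D=1, Option II=2, Option I=3, Plan E=4, Proposal Blue=5.
Ballot type 1 (peak Option I at position 3): ranking walks positions 3-4-2-5-1, expanding outward from the peak — single-peaked.
Ballot type 2 (peak Proposal Blue at position 5): ranking walks positions 5-4-3-2-1, expanding outward from the peak — single-peaked.
Ballot type 3 (peak Plan D at position 1): ranking walks positions 1-2-3-4-5, expanding outward from the peak — single-peaked.
Ballot type 4 (peak Option I at position 3): ranking walks positions 3-4-2-1-5, expanding outward from the peak — single-peaked.
Ballot type 5 (peak Option II at position 2): ranking walks positions 2-3-4-5-1, expanding outward from the peak — single-peaked.
Ballot type 6 (peak Option II at position 2): ranking walks positions 2-3-1-4-5, expanding outward from the peak — single-peaked.
Ballot type 7 (peak Option I at position 3): ranking walks positions 3-4-5-2-1, expanding outward from the peak — single-peaked.
Every ranking is single-peaked on this axis.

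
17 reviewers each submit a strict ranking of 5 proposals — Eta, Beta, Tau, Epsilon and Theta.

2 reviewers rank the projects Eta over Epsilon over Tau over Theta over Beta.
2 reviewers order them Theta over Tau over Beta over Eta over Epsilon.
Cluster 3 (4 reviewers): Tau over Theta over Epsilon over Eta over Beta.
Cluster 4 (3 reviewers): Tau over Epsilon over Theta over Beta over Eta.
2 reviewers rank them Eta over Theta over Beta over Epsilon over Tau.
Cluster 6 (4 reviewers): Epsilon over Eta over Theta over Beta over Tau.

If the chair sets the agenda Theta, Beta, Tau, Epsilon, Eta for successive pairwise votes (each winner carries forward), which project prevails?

Tau

Round 1: Theta vs Beta — 17–0, Theta advances.
Round 2: Theta vs Tau — 8–9, Tau advances.
Round 3: Tau vs Epsilon — 9–8, Tau advances.
Round 4: Tau vs Eta — 9–8, Tau advances.
Tau survives the agenda.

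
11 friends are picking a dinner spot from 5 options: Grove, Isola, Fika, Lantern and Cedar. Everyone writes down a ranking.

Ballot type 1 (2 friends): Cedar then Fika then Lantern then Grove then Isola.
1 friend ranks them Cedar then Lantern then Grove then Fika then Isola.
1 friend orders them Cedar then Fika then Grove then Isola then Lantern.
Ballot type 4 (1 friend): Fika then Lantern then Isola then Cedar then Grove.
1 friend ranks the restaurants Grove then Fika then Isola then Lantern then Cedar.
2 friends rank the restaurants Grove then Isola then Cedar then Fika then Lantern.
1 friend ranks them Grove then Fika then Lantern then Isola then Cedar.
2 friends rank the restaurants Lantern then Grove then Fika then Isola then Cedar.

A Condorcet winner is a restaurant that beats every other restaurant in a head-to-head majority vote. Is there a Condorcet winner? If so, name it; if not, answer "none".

Head-to-head results (11 friends):
Grove vs Isola: Grove, 10–1.
Grove–Fika: Grove 7–4.
Grove vs Lantern: Lantern, 6–5.
Grove vs Cedar: Grove, 6–5.
Isola vs Fika: Fika wins 9–2.
Isola–Lantern: Lantern 7–4.
Isola vs Cedar: Isola, 7–4.
Fika vs Lantern: Fika, 8–3.
Fika–Cedar: Cedar 6–5.
Lantern–Cedar: Cedar 6–5.
Every restaurant loses at least once (Grove loses to Lantern; Isola loses to Grove; Fika loses to Grove; Lantern loses to Fika; Cedar loses to Grove). The majority relation contains the cycle Grove > Fika > Lantern > Grove, so there is no Condorcet winner.

none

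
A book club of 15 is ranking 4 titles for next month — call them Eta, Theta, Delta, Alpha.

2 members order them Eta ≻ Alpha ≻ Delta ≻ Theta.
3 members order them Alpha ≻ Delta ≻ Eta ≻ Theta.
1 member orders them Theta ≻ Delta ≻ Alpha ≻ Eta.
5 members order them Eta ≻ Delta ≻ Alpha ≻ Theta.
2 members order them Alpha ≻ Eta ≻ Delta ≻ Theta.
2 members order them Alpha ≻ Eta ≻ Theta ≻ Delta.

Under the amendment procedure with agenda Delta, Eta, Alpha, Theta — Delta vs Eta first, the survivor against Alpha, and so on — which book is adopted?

Alpha

Round 1: Delta vs Eta — 4–11, Eta advances.
Round 2: Eta vs Alpha — 7–8, Alpha advances.
Round 3: Alpha vs Theta — 14–1, Alpha advances.
Alpha survives the agenda.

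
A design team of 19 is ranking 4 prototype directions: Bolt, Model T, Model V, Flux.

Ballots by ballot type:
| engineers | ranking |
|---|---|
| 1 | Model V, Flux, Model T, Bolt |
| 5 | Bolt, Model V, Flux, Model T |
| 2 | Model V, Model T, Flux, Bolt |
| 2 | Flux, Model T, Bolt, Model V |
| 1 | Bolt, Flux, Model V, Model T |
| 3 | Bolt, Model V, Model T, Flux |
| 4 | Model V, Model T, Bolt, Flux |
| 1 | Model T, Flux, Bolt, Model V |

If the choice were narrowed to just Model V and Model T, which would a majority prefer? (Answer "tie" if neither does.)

Ballots ranking Model V above Model T: 1 + 5 + 2 + 1 + 3 + 4 = 16.
Ballots ranking Model T above Model V: 19 − 16 = 3.
Model V wins the head-to-head 16–3.

Model V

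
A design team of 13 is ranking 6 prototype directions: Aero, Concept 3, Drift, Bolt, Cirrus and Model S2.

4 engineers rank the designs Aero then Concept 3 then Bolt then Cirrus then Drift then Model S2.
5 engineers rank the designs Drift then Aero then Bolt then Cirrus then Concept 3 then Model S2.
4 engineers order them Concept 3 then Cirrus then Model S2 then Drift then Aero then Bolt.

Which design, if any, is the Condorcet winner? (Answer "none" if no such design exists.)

Pairwise majorities:
Aero vs Concept 3: 9 to 4, Aero.
Aero vs Drift: Drift wins 9–4.
Aero vs Bolt: Aero is ranked higher on 4+5+4 = 13 ballots, Bolt on 0. Aero wins 13–0.
Aero vs Cirrus: Aero wins 9–4.
Aero vs Model S2: 4+5 = 9 for Aero, 4 for Model S2 — Aero by 9–4.
Concept 3 vs Drift: Concept 3, 8–5.
Concept 3 vs Bolt: Concept 3, 8–5.
Concept 3 vs Cirrus: Concept 3, 8–5.
Concept 3 vs Model S2: Concept 3, 13–0.
Drift vs Bolt: Drift is ranked higher on 5+4 = 9 ballots, Bolt on 4. Drift wins 9–4.
Drift vs Cirrus: Drift is ranked higher on 5 ballots, Cirrus on 8. Cirrus wins 8–5.
Drift vs Model S2: Drift is ranked higher on 4+5 = 9 ballots, Model S2 on 4. Drift wins 9–4.
Bolt vs Cirrus: Bolt wins 9–4.
Bolt vs Model S2: Bolt, 9–4.
Cirrus vs Model S2: Cirrus preferred on 4+5+4 = 13 ballots; Cirrus wins 13–0.
Every design loses at least once (Aero loses to Drift; Concept 3 loses to Aero; Drift loses to Concept 3; Bolt loses to Aero; Cirrus loses to Aero; Model S2 loses to Aero). The majority relation contains the cycle Aero → Concept 3 → Drift → Aero, so there is no Condorcet winner.

none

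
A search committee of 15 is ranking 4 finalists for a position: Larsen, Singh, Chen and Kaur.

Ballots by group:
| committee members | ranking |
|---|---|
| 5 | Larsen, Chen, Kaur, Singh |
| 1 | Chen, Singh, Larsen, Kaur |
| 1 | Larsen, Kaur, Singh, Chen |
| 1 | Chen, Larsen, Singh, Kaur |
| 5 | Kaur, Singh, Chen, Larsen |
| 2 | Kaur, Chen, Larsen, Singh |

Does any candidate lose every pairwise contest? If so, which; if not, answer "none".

Head-to-head results (15 committee members):
Larsen vs Singh: Larsen wins 9–6.
Larsen vs Chen: Larsen is ranked higher on 5+1 = 6 ballots, Chen on 9. Chen wins 9–6.
Larsen vs Kaur: Larsen is ranked higher on 5+1+1+1 = 8 ballots, Kaur on 7. Larsen wins 8–7.
Singh vs Chen: Singh is ranked higher on 1+5 = 6 ballots, Chen on 9. Chen wins 9–6.
Singh vs Kaur: 1+1 = 2 for Singh, 13 for Kaur — Kaur by 13–2.
Chen vs Kaur: 5+1+1 = 7 for Chen, 8 for Kaur — Kaur by 8–7.
Singh loses to every other candidate — it is the Condorcet loser.

Singh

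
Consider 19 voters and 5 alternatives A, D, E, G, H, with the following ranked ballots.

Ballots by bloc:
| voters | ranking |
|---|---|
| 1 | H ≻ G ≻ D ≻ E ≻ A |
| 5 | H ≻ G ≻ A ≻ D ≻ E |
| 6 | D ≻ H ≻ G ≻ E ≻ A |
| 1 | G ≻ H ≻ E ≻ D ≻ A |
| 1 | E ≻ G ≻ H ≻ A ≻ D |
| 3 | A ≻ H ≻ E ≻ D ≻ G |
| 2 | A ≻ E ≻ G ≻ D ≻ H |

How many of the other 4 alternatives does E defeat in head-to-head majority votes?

0

E against each rival (19 voters):
E vs A: 1+6+1+1 = 9 for E, 10 for A — A by 10–9.
E vs D: 7 to 12, D.
E vs G: E preferred on 1+3+2 = 6 ballots; G wins 13–6.
E vs H: H, 16–3.
E beats no one; loses to A, D, G, H — 0 pairwise wins.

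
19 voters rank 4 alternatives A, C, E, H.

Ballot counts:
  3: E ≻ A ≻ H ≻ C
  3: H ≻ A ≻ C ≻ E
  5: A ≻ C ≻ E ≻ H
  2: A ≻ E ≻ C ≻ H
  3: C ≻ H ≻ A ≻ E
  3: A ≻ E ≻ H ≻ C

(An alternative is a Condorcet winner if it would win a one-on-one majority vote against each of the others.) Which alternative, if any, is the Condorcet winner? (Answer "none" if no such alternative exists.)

A

Check each pair by majority over 19 ballots:
A vs C: A wins 16–3.
A–E: A 16–3.
A vs H: A wins 13–6.
C vs E: C, 11–8.
C–H: C 10–9.
E vs H: E, 13–6.
Only A has no losses; A is the Condorcet winner.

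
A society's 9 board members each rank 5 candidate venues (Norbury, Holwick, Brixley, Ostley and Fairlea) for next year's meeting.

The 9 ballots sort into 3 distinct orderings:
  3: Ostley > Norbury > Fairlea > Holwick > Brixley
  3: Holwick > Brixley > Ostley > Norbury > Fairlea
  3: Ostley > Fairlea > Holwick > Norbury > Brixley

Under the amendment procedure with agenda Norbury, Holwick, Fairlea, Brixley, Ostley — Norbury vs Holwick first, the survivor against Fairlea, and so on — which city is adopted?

Ostley

Round 1: Norbury vs Holwick — 3–6, Holwick advances.
Round 2: Holwick vs Fairlea — 3–6, Fairlea advances.
Round 3: Fairlea vs Brixley — 6–3, Fairlea advances.
Round 4: Fairlea vs Ostley — 0–9, Ostley advances.
Ostley survives the agenda.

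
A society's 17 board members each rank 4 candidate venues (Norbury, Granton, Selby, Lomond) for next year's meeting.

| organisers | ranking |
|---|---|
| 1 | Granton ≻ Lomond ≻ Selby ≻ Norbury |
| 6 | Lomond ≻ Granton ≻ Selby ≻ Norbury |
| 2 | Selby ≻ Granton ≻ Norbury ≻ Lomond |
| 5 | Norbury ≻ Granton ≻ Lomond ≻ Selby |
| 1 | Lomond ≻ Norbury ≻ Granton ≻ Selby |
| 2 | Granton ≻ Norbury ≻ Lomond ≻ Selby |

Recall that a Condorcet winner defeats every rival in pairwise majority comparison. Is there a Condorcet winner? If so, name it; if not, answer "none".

Check each pair by majority over 17 ballots:
Norbury vs Granton: 5+1 = 6 for Norbury, 11 for Granton — Granton by 11–6.
Norbury vs Selby: 5+1+2 = 8 for Norbury, 9 for Selby — Selby by 9–8.
Norbury vs Lomond: 2+5+2 = 9 for Norbury, 8 for Lomond — Norbury by 9–8.
Granton vs Selby: 15 to 2, Granton.
Granton vs Lomond: 1+2+5+2 = 10 for Granton, 7 for Lomond — Granton by 10–7.
Selby vs Lomond: Selby is ranked higher on 2 ballots, Lomond on 15. Lomond wins 15–2.
Granton wins every pairwise contest, so Granton is the Condorcet winner.

Granton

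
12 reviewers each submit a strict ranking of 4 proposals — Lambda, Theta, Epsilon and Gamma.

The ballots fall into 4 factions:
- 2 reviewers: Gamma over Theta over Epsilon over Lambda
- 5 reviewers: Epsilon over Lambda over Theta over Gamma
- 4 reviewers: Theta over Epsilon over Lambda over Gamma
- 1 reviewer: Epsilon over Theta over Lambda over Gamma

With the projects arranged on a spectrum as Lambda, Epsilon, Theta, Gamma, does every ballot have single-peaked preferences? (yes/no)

yes

Axis positions: Lambda=1, Epsilon=2, Theta=3, Gamma=4.
Faction 1 (peak Gamma at position 4): ranking walks positions 4-3-2-1, expanding outward from the peak — single-peaked.
Faction 2 (peak Epsilon at position 2): ranking walks positions 2-1-3-4, expanding outward from the peak — single-peaked.
Faction 3 (peak Theta at position 3): ranking walks positions 3-2-1-4, expanding outward from the peak — single-peaked.
Faction 4 (peak Epsilon at position 2): ranking walks positions 2-3-1-4, expanding outward from the peak — single-peaked.
Every ranking is single-peaked on this axis.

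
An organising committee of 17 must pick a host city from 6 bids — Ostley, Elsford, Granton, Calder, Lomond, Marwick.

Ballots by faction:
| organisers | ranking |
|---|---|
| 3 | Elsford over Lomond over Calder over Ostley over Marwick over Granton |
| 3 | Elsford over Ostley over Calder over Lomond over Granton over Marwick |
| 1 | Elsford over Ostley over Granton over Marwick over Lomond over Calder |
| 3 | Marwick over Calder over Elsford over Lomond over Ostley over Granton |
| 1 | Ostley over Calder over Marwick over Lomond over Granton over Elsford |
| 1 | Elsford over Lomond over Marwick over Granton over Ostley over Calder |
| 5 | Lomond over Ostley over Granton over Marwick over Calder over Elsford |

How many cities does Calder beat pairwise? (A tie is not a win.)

2

Calder against each rival (17 organisers):
Calder vs Ostley: 6 to 11, Ostley.
Calder–Elsford: Calder 9–8.
Calder vs Granton: Calder, 10–7.
Calder vs Lomond: 3+3+1 = 7 for Calder, 10 for Lomond — Lomond by 10–7.
Calder–Marwick: Marwick 10–7.
Calder beats Elsford, Granton; loses to Ostley, Lomond, Marwick — 2 pairwise wins.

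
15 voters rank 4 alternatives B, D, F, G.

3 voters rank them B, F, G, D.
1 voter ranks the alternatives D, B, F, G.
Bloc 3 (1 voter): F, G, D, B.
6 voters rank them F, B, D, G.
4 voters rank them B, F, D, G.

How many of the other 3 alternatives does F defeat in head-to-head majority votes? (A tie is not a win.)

2

F against each rival (15 voters):
F vs B: B, 8–7.
F vs D: F wins 14–1.
F vs G: F is ranked higher on 3+1+1+6+4 = 15 ballots, G on 0. F wins 15–0.
F beats D, G; loses to B — 2 pairwise wins.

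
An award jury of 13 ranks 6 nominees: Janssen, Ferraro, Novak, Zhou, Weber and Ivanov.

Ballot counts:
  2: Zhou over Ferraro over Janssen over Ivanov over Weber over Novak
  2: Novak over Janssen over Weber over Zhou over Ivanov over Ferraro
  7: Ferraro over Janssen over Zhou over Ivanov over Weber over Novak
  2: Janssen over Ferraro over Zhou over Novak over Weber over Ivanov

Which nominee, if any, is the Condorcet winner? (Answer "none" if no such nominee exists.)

Pairwise majorities:
Janssen vs Ferraro: 2+2 = 4 for Janssen, 9 for Ferraro — Ferraro by 9–4.
Janssen vs Novak: Janssen, 11–2.
Janssen–Zhou: Janssen 11–2.
Janssen–Weber: Janssen 13–0.
Janssen vs Ivanov: 2+2+7+2 = 13 for Janssen, 0 for Ivanov — Janssen by 13–0.
Ferraro vs Novak: 11 to 2, Ferraro.
Ferraro vs Zhou: Ferraro preferred on 7+2 = 9 ballots; Ferraro wins 9–4.
Ferraro vs Weber: Ferraro preferred on 2+7+2 = 11 ballots; Ferraro wins 11–2.
Ferraro vs Ivanov: Ferraro preferred on 2+7+2 = 11 ballots; Ferraro wins 11–2.
Novak vs Zhou: Zhou wins 11–2.
Novak vs Weber: 2+2 = 4 for Novak, 9 for Weber — Weber by 9–4.
Novak vs Ivanov: 2+2 = 4 for Novak, 9 for Ivanov — Ivanov by 9–4.
Zhou vs Weber: 2+7+2 = 11 for Zhou, 2 for Weber — Zhou by 11–2.
Zhou–Ivanov: Zhou 13–0.
Weber–Ivanov: Ivanov 9–4.
Ferraro defeats every rival head-to-head and is the Condorcet winner.

Ferraro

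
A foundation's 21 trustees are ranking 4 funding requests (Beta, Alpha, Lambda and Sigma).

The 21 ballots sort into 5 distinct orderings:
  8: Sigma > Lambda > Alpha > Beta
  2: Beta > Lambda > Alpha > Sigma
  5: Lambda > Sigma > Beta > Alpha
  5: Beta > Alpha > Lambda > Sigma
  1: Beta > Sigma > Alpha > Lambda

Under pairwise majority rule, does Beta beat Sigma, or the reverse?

Ballots ranking Beta above Sigma: 2 + 5 + 1 = 8.
Ballots ranking Sigma above Beta: 21 − 8 = 13.
Sigma wins the head-to-head 13–8.

Sigma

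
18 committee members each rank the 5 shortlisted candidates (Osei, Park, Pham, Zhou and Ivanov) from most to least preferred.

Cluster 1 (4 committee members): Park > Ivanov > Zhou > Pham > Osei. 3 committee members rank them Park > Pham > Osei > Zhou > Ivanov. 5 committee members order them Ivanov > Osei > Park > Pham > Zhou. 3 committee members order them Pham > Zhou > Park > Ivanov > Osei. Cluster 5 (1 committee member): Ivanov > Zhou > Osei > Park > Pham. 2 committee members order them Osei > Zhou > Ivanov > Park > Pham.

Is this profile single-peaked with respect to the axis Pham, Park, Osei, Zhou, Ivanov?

Axis positions: Pham=1, Park=2, Osei=3, Zhou=4, Ivanov=5.
Cluster 1: ranking walks positions 2-5-4-1-3; Ivanov is ranked above Osei even though Osei lies between Ivanov and the peak Park on the axis — preferences dip and rise again. Not single-peaked.
Cluster 2 (peak Park at position 2): ranking walks positions 2-1-3-4-5, expanding outward from the peak — single-peaked.
Cluster 3: ranking walks positions 5-3-2-1-4; Osei is ranked above Zhou even though Zhou lies between Osei and the peak Ivanov on the axis — preferences dip and rise again. Not single-peaked.
Cluster 4: ranking walks positions 1-4-2-5-3; Zhou is ranked above Park even though Park lies between Zhou and the peak Pham on the axis — preferences dip and rise again. Not single-peaked.
Cluster 5 (peak Ivanov at position 5): ranking walks positions 5-4-3-2-1, expanding outward from the peak — single-peaked.
Cluster 6 (peak Osei at position 3): ranking walks positions 3-4-5-2-1, expanding outward from the peak — single-peaked.
Cluster 1 violates single-peakedness, so the profile is not single-peaked on this axis.

no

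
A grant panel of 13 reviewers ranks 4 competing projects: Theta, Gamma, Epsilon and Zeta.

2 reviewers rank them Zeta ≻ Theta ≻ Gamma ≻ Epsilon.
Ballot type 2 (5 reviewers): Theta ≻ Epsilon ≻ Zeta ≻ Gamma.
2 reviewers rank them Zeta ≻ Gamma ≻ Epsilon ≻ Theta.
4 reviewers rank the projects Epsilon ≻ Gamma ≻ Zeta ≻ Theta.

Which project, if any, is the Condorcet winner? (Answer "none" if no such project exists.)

none

Pairwise majorities:
Theta vs Gamma: Theta wins 7–6.
Theta vs Epsilon: Theta, 7–6.
Theta vs Zeta: Zeta wins 8–5.
Gamma–Epsilon: Epsilon 9–4.
Gamma vs Zeta: Zeta, 9–4.
Epsilon vs Zeta: Epsilon, 9–4.
Every project loses at least once (Theta loses to Zeta; Gamma loses to Theta; Epsilon loses to Theta; Zeta loses to Epsilon). The majority relation contains the cycle Theta → Epsilon → Zeta → Theta, so there is no Condorcet winner.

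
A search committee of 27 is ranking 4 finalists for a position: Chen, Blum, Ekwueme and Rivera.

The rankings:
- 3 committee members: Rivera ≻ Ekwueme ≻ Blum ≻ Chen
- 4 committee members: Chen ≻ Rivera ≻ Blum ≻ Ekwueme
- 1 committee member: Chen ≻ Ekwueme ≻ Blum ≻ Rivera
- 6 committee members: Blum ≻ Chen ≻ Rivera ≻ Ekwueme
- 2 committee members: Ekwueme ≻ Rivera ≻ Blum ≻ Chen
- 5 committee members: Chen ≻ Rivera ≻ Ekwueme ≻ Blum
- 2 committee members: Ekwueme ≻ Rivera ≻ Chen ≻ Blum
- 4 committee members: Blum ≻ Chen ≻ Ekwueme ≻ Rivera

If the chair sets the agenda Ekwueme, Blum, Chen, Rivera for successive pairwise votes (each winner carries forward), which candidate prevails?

Round 1: Ekwueme vs Blum — 13–14, Blum advances.
Round 2: Blum vs Chen — 15–12, Blum advances.
Round 3: Blum vs Rivera — 11–16, Rivera advances.
The agenda winner is Rivera.

Rivera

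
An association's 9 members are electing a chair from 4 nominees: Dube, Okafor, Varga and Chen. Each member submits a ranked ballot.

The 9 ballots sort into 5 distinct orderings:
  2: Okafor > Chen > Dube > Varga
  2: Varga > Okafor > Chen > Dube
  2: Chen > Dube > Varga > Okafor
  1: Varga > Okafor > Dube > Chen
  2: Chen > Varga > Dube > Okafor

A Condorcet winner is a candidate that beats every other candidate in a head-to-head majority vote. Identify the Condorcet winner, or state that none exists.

none

Head-to-head results (9 voters):
Dube vs Okafor: 4 to 5, Okafor.
Dube vs Varga: Dube is ranked higher on 2+2 = 4 ballots, Varga on 5. Varga wins 5–4.
Dube vs Chen: 1 for Dube, 8 for Chen — Chen by 8–1.
Okafor vs Varga: Okafor preferred on 2 ballots; Varga wins 7–2.
Okafor vs Chen: Okafor is ranked higher on 2+2+1 = 5 ballots, Chen on 4. Okafor wins 5–4.
Varga vs Chen: Varga is ranked higher on 2+1 = 3 ballots, Chen on 6. Chen wins 6–3.
No candidate is unbeaten: Dube loses to Okafor; Okafor loses to Varga; Varga loses to Chen; Chen loses to Okafor. In particular Okafor > Chen > Varga > Okafor is a majority cycle — no Condorcet winner exists.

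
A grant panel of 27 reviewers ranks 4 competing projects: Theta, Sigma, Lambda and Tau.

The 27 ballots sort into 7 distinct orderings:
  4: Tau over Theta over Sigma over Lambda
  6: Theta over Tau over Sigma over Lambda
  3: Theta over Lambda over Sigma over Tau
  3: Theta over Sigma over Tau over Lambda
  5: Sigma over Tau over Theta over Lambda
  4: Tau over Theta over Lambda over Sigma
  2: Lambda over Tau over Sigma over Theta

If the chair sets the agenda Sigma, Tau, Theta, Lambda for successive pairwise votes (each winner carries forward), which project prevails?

Round 1: Sigma vs Tau — 11–16, Tau advances.
Round 2: Tau vs Theta — 15–12, Tau advances.
Round 3: Tau vs Lambda — 22–5, Tau advances.
Tau survives the agenda.

Tau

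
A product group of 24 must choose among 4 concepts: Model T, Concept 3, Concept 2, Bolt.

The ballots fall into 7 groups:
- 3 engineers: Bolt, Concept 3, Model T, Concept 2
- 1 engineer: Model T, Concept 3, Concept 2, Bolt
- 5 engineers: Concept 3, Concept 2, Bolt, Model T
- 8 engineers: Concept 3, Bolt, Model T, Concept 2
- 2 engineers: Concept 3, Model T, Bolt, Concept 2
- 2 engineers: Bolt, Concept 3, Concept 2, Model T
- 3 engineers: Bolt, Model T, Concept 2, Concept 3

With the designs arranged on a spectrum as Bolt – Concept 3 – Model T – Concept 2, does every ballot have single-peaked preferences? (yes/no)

no

Axis positions: Bolt=1, Concept 3=2, Model T=3, Concept 2=4.
Group 1 (peak Bolt at position 1): ranking walks positions 1-2-3-4, expanding outward from the peak — single-peaked.
Group 2 (peak Model T at position 3): ranking walks positions 3-2-4-1, expanding outward from the peak — single-peaked.
Group 3: ranking walks positions 2-4-1-3; Concept 2 is ranked above Model T even though Model T lies between Concept 2 and the peak Concept 3 on the axis — preferences dip and rise again. Not single-peaked.
Group 4 (peak Concept 3 at position 2): ranking walks positions 2-1-3-4, expanding outward from the peak — single-peaked.
Group 5 (peak Concept 3 at position 2): ranking walks positions 2-3-1-4, expanding outward from the peak — single-peaked.
Group 6: ranking walks positions 1-2-4-3; Concept 2 is ranked above Model T even though Model T lies between Concept 2 and the peak Bolt on the axis — preferences dip and rise again. Not single-peaked.
Group 7: ranking walks positions 1-3-4-2; Model T is ranked above Concept 3 even though Concept 3 lies between Model T and the peak Bolt on the axis — preferences dip and rise again. Not single-peaked.
Group 3 violates single-peakedness, so the profile is not single-peaked on this axis.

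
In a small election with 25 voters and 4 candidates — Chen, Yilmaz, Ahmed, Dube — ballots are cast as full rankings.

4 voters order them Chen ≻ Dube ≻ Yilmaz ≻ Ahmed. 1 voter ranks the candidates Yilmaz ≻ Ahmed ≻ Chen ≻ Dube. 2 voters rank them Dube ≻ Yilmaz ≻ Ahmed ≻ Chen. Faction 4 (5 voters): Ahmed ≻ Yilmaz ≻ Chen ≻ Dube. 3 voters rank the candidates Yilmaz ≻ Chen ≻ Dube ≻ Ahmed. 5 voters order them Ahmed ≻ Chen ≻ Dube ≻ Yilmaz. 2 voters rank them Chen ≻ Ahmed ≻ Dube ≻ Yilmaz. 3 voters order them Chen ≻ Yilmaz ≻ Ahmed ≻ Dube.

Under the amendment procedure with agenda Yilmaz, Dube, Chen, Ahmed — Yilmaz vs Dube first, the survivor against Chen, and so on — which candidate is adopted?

Round 1: Yilmaz vs Dube — 12–13, Dube advances.
Round 2: Dube vs Chen — 2–23, Chen advances.
Round 3: Chen vs Ahmed — 12–13, Ahmed advances.
Ahmed survives the agenda.

Ahmed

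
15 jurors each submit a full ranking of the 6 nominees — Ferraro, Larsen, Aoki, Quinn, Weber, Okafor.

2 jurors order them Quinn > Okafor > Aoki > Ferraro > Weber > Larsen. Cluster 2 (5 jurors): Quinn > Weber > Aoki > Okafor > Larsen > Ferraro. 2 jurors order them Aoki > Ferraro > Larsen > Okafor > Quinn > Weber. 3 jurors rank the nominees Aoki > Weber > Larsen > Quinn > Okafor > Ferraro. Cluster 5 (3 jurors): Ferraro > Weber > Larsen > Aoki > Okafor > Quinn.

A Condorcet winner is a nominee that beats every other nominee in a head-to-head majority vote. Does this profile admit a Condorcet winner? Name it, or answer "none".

none

Head-to-head results (15 jurors):
Ferraro vs Larsen: Larsen wins 8–7.
Ferraro vs Aoki: 3 to 12, Aoki.
Ferraro vs Quinn: Ferraro preferred on 2+3 = 5 ballots; Quinn wins 10–5.
Ferraro vs Weber: 2+2+3 = 7 for Ferraro, 8 for Weber — Weber by 8–7.
Ferraro vs Okafor: Ferraro preferred on 2+3 = 5 ballots; Okafor wins 10–5.
Larsen vs Aoki: Larsen preferred on 3 ballots; Aoki wins 12–3.
Larsen vs Quinn: Larsen wins 8–7.
Larsen vs Weber: 2 to 13, Weber.
Larsen vs Okafor: Larsen, 8–7.
Aoki vs Quinn: Aoki, 8–7.
Aoki vs Weber: Weber wins 8–7.
Aoki–Okafor: Aoki 13–2.
Quinn vs Weber: Quinn wins 9–6.
Quinn vs Okafor: Quinn, 10–5.
Weber vs Okafor: Weber preferred on 5+3+3 = 11 ballots; Weber wins 11–4.
Every nominee loses at least once (Ferraro loses to Larsen; Larsen loses to Aoki; Aoki loses to Weber; Quinn loses to Larsen; Weber loses to Quinn; Okafor loses to Larsen). The majority relation contains the cycle Larsen beats Quinn beats Weber beats Larsen, so there is no Condorcet winner.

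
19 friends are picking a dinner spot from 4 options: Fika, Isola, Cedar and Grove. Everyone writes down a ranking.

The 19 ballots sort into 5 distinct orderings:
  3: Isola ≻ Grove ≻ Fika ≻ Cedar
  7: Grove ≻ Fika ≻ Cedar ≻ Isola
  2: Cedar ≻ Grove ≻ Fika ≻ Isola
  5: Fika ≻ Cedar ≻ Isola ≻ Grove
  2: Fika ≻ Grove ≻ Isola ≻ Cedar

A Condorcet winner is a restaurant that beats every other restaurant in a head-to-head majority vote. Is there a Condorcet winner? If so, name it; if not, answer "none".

Grove

Check each pair by majority over 19 ballots:
Fika vs Isola: Fika wins 16–3.
Fika vs Cedar: Fika wins 17–2.
Fika vs Grove: Grove wins 12–7.
Isola vs Cedar: Cedar, 14–5.
Isola vs Grove: Grove, 11–8.
Cedar vs Grove: Grove wins 12–7.
Grove defeats every rival head-to-head and is the Condorcet winner.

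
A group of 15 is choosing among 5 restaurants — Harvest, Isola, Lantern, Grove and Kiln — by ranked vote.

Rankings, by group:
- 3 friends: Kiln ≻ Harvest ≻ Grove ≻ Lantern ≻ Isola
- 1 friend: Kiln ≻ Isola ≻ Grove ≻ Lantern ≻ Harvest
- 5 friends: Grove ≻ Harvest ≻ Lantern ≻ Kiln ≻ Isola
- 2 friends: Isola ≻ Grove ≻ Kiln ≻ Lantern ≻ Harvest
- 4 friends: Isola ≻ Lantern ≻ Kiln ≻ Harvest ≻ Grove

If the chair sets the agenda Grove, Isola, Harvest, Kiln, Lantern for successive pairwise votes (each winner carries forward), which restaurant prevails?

Round 1: Grove vs Isola — 8–7, Grove advances.
Round 2: Grove vs Harvest — 8–7, Grove advances.
Round 3: Grove vs Kiln — 7–8, Kiln advances.
Round 4: Kiln vs Lantern — 6–9, Lantern advances.
Lantern survives the agenda.

Lantern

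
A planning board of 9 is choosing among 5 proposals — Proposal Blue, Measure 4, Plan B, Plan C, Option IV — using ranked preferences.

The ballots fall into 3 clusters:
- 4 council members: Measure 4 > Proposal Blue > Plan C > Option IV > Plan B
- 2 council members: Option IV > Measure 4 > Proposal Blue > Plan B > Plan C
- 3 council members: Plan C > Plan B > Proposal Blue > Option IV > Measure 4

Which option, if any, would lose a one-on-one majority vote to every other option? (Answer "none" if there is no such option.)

Plan B

Head-to-head results (9 council members):
Proposal Blue vs Measure 4: Measure 4 wins 6–3.
Proposal Blue vs Plan B: Proposal Blue is ranked higher on 4+2 = 6 ballots, Plan B on 3. Proposal Blue wins 6–3.
Proposal Blue vs Plan C: Proposal Blue preferred on 4+2 = 6 ballots; Proposal Blue wins 6–3.
Proposal Blue vs Option IV: 4+3 = 7 for Proposal Blue, 2 for Option IV — Proposal Blue by 7–2.
Measure 4 vs Plan B: Measure 4 wins 6–3.
Measure 4 vs Plan C: 6 to 3, Measure 4.
Measure 4 vs Option IV: 4 to 5, Option IV.
Plan B vs Plan C: 2 to 7, Plan C.
Plan B vs Option IV: Option IV, 6–3.
Plan C vs Option IV: Plan C, 7–2.
Plan B loses to every other option — it is the Condorcet loser.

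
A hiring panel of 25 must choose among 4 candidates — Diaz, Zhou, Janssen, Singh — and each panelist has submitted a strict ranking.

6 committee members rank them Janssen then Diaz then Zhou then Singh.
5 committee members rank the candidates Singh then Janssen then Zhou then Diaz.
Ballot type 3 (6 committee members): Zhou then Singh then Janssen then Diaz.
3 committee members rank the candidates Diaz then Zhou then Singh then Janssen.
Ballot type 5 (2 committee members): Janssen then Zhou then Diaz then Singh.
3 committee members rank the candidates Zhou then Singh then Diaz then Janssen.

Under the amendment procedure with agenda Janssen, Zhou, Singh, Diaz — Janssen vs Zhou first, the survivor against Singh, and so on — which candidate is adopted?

Singh

Round 1: Janssen vs Zhou — 13–12, Janssen advances.
Round 2: Janssen vs Singh — 8–17, Singh advances.
Round 3: Singh vs Diaz — 14–11, Singh advances.
Singh survives the agenda.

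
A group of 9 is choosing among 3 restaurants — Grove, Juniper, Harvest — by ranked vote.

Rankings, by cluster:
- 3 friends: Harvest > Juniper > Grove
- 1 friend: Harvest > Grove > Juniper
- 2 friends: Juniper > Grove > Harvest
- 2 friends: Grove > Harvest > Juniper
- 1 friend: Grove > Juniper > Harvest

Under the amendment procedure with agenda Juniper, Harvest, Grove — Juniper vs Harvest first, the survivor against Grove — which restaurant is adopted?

Round 1: Juniper vs Harvest — 3–6, Harvest advances.
Round 2: Harvest vs Grove — 4–5, Grove advances.
Grove survives the agenda.

Grove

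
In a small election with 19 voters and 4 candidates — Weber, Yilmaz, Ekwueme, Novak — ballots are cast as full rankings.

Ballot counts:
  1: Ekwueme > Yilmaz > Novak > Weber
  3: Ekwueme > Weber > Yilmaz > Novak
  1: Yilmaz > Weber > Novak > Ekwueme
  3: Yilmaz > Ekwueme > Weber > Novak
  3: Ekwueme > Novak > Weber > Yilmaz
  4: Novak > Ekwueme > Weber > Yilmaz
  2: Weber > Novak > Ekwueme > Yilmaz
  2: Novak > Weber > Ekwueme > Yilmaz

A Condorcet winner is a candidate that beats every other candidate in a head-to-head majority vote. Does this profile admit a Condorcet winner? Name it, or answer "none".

Ekwueme

Check each pair by majority over 19 ballots:
Weber vs Yilmaz: Weber is ranked higher on 3+3+4+2+2 = 14 ballots, Yilmaz on 5. Weber wins 14–5.
Weber vs Ekwueme: 1+2+2 = 5 for Weber, 14 for Ekwueme — Ekwueme by 14–5.
Weber vs Novak: 9 to 10, Novak.
Yilmaz vs Ekwueme: Yilmaz preferred on 1+3 = 4 ballots; Ekwueme wins 15–4.
Yilmaz vs Novak: Yilmaz preferred on 1+3+1+3 = 8 ballots; Novak wins 11–8.
Ekwueme vs Novak: Ekwueme preferred on 1+3+3+3 = 10 ballots; Ekwueme wins 10–9.
Ekwueme beats each of Weber, Yilmaz, Novak — Ekwueme is the Condorcet winner.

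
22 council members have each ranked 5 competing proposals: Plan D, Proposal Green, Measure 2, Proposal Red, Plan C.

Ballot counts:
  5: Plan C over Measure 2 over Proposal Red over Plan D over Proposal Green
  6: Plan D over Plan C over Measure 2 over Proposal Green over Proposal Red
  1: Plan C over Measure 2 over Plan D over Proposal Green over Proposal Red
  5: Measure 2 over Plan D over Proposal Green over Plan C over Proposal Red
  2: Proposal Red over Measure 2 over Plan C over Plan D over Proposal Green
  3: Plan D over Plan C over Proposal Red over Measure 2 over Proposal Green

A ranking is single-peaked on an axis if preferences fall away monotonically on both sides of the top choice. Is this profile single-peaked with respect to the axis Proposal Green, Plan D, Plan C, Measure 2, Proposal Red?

no

Axis positions: Proposal Green=1, Plan D=2, Plan C=3, Measure 2=4, Proposal Red=5.
Ballot type 1 (peak Plan C at position 3): ranking walks positions 3-4-5-2-1, expanding outward from the peak — single-peaked.
Ballot type 2 (peak Plan D at position 2): ranking walks positions 2-3-4-1-5, expanding outward from the peak — single-peaked.
Ballot type 3 (peak Plan C at position 3): ranking walks positions 3-4-2-1-5, expanding outward from the peak — single-peaked.
Ballot type 4: ranking walks positions 4-2-1-3-5; Plan D is ranked above Plan C even though Plan C lies between Plan D and the peak Measure 2 on the axis — preferences dip and rise again. Not single-peaked.
Ballot type 5 (peak Proposal Red at position 5): ranking walks positions 5-4-3-2-1, expanding outward from the peak — single-peaked.
Ballot type 6: ranking walks positions 2-3-5-4-1; Proposal Red is ranked above Measure 2 even though Measure 2 lies between Proposal Red and the peak Plan D on the axis — preferences dip and rise again. Not single-peaked.
Ballot type 4 violates single-peakedness, so the profile is not single-peaked on this axis.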